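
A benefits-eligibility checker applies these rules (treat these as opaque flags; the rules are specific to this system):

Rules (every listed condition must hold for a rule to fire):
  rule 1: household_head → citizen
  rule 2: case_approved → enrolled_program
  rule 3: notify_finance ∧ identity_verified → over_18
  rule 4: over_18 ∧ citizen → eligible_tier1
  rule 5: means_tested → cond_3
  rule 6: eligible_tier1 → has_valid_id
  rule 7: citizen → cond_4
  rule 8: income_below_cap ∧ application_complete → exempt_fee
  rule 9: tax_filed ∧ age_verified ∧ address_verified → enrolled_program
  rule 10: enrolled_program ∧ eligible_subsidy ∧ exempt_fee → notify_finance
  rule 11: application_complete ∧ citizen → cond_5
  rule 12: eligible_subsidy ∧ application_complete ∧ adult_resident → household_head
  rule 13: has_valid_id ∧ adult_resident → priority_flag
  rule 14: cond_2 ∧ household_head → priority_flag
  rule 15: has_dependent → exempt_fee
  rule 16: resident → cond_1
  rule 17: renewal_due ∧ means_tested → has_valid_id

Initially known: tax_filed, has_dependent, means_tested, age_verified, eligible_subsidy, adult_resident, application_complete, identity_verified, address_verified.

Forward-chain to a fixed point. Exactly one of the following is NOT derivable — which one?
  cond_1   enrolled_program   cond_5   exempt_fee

cond_1

Round 1 — rule 5, rule 9, rule 12, rule 15, derive cond_3, enrolled_program, household_head, exempt_fee.
Round 2 — rule 1, rule 10, derive citizen, notify_finance.
Round 3 — rule 3, rule 7, rule 11, derive over_18, cond_4, cond_5.
Round 4 — rule 4, derive eligible_tier1.
Round 5 — rule 6, derive has_valid_id.
Round 6 — rule 13, derive priority_flag.
Derived: cond_5 (round 3), exempt_fee (round 1), enrolled_program (round 1). cond_1 never appears in any round.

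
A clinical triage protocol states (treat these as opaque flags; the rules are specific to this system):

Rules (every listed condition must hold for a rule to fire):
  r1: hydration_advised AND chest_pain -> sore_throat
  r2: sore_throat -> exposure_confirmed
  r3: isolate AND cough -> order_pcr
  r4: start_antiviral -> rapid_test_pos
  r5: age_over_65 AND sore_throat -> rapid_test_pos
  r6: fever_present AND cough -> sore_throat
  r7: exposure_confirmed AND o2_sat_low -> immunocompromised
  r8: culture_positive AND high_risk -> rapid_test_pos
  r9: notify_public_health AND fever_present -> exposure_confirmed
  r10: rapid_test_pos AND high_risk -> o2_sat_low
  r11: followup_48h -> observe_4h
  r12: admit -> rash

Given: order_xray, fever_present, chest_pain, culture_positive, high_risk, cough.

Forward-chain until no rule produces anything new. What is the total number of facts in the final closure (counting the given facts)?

11

Round 1 — r6, r8, derive sore_throat, rapid_test_pos.
Round 2 — r2, r10, derive exposure_confirmed, o2_sat_low.
Round 3 — r7, derive immunocompromised.
Closure: {chest_pain, cough, culture_positive, exposure_confirmed, fever_present, high_risk, immunocompromised, o2_sat_low, order_xray, rapid_test_pos, sore_throat} — 11 facts.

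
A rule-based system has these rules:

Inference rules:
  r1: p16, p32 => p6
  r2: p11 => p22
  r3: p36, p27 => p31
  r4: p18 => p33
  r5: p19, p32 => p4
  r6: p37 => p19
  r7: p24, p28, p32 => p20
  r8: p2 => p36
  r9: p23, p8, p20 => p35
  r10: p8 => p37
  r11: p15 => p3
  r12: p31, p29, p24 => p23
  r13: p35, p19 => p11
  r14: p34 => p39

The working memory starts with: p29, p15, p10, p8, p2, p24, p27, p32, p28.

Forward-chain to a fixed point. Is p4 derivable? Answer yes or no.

Round 1 — r7, r8, r10, r11, derive p20, p36, p37, p3.
Round 2 — r3, r6, derive p31, p19.
Round 3 — r5, r12, derive p4, p23.
Round 4 — r9, derive p35.
Round 5 — r13, derive p11.
Round 6 — r2, derive p22.
p4 appears in round 3, so it is derivable.

yes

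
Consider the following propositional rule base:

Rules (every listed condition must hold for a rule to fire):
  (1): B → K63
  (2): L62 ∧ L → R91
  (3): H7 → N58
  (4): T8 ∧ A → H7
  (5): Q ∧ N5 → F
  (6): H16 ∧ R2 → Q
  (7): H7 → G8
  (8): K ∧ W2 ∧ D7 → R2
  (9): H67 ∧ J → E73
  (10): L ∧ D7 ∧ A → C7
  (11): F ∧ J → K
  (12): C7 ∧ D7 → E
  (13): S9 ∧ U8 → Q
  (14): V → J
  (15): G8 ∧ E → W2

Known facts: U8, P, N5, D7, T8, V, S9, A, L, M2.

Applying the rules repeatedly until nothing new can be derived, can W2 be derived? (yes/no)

Round 1 fires (4), (10), (13), (14), giving H7, C7, Q, J.
Round 2 fires (3), (5), (7), (12), giving N58, F, G8, E.
Round 3 fires (11), (15), giving K, W2.
Round 4 fires (8), giving R2.
W2 appears in round 3, so it is derivable.

yes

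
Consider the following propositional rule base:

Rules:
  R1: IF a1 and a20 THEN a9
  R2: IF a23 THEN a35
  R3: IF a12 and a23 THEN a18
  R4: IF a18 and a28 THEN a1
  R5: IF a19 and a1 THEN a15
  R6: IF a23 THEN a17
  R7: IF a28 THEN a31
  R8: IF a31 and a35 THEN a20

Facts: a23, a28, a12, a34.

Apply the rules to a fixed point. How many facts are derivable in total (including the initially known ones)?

[1] R2 [IF a23 THEN a35]; R3 [IF a12 and a23 THEN a18]; R6 [IF a23 THEN a17]; R7 [IF a28 THEN a31]. ⇒ new: a35, a18, a17, a31.
[2] R4 [IF a18 and a28 THEN a1]; R8 [IF a31 and a35 THEN a20]. ⇒ new: a1, a20.
[3] R1 [IF a1 and a20 THEN a9]. ⇒ new: a9.
Closure: {a1, a12, a17, a18, a20, a23, a28, a31, a34, a35, a9} — 11 facts.

11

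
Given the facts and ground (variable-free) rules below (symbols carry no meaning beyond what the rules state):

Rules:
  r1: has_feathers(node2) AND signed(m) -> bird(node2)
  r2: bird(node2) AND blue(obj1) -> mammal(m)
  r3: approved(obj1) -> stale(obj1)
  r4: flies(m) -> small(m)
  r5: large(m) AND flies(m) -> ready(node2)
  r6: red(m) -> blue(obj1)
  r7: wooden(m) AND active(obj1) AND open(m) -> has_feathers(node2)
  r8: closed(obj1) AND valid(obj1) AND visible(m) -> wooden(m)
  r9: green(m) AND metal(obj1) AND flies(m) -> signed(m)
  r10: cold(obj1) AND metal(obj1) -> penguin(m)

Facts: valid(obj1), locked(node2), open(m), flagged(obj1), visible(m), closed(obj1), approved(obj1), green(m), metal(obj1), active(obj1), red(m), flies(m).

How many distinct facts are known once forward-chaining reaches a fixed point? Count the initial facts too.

20

Round 1 — r3, r4, r6, r8, r9, derive stale(obj1), small(m), blue(obj1), wooden(m), signed(m).
Round 2 — r7, derive has_feathers(node2).
Round 3 — r1, derive bird(node2).
Round 4 — r2, derive mammal(m).
Closure: {active(obj1), approved(obj1), bird(node2), blue(obj1), closed(obj1), flagged(obj1), flies(m), green(m), has_feathers(node2), locked(node2), mammal(m), metal(obj1), open(m), red(m), signed(m), small(m), stale(obj1), valid(obj1), visible(m), wooden(m)} — 20 facts.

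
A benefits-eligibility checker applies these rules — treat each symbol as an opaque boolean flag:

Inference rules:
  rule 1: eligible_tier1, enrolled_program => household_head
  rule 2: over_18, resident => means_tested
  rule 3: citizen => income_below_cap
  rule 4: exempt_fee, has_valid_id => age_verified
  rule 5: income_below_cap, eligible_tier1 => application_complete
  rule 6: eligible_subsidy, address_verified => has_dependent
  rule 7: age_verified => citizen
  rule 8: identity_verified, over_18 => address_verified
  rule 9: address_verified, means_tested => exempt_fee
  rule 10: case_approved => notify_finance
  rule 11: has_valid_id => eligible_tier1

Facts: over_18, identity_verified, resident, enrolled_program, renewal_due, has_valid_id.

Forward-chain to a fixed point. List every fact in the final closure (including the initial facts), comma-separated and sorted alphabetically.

address_verified, age_verified, application_complete, citizen, eligible_tier1, enrolled_program, exempt_fee, has_valid_id, household_head, identity_verified, income_below_cap, means_tested, over_18, renewal_due, resident

Round 1 — rule 2, rule 8, rule 11, derive means_tested, address_verified, eligible_tier1.
Round 2 — rule 1, rule 9, derive household_head, exempt_fee.
Round 3 — rule 4, derive age_verified.
Round 4 — rule 7, derive citizen.
Round 5 — rule 3, derive income_below_cap.
Round 6 — rule 5, derive application_complete.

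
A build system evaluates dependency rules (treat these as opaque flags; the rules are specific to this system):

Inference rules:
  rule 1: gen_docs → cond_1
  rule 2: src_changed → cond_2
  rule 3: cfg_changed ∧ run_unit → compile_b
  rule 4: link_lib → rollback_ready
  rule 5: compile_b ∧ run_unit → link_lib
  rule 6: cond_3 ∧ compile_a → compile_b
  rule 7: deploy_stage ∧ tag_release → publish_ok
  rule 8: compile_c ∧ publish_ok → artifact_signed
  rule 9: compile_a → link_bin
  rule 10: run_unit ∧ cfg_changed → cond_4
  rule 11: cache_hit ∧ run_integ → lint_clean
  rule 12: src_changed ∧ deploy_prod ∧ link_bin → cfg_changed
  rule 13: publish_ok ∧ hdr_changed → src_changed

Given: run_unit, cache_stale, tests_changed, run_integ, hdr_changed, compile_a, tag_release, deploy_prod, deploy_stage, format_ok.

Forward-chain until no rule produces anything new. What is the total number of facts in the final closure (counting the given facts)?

19

Round 1: rule 7 [deploy_stage ∧ tag_release → publish_ok]; rule 9 [compile_a → link_bin]. New: publish_ok, link_bin.
Round 2: rule 13 [publish_ok ∧ hdr_changed → src_changed]. New: src_changed.
Round 3: rule 2 [src_changed → cond_2]; rule 12 [src_changed ∧ deploy_prod ∧ link_bin → cfg_changed]. New: cond_2, cfg_changed.
Round 4: rule 3 [cfg_changed ∧ run_unit → compile_b]; rule 10 [run_unit ∧ cfg_changed → cond_4]. New: compile_b, cond_4.
Round 5: rule 5 [compile_b ∧ run_unit → link_lib]. New: link_lib.
Round 6: rule 4 [link_lib → rollback_ready]. New: rollback_ready.
Closure: {cache_stale, cfg_changed, compile_a, compile_b, cond_2, cond_4, deploy_prod, deploy_stage, format_ok, hdr_changed, link_bin, link_lib, publish_ok, rollback_ready, run_integ, run_unit, src_changed, tag_release, tests_changed} — 19 facts.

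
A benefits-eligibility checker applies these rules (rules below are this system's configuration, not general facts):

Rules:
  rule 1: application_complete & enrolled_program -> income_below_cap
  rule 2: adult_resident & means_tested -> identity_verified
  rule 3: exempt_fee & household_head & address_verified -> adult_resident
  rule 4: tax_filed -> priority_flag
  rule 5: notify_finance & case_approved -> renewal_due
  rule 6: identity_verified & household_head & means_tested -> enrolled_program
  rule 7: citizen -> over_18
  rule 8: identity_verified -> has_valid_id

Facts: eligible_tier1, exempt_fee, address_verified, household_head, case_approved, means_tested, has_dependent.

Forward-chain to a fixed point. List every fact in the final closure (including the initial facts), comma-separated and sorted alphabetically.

address_verified, adult_resident, case_approved, eligible_tier1, enrolled_program, exempt_fee, has_dependent, has_valid_id, household_head, identity_verified, means_tested

[1] rule 3 [exempt_fee & household_head & address_verified -> adult_resident]. ⇒ new: adult_resident.
[2] rule 2 [adult_resident & means_tested -> identity_verified]. ⇒ new: identity_verified.
[3] rule 6 [identity_verified & household_head & means_tested -> enrolled_program]; rule 8 [identity_verified -> has_valid_id]. ⇒ new: enrolled_program, has_valid_id.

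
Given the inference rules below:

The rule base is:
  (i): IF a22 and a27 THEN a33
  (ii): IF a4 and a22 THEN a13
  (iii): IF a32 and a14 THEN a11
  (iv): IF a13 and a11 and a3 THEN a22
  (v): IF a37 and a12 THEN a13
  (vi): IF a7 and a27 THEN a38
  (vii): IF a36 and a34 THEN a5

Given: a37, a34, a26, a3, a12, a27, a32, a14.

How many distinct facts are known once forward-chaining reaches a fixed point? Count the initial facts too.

12

Round 1 fires (iii), (v), giving a11, a13.
Round 2 fires (iv), giving a22.
Round 3 fires (i), giving a33.
Closure: {a11, a12, a13, a14, a22, a26, a27, a3, a32, a33, a34, a37} — 12 facts.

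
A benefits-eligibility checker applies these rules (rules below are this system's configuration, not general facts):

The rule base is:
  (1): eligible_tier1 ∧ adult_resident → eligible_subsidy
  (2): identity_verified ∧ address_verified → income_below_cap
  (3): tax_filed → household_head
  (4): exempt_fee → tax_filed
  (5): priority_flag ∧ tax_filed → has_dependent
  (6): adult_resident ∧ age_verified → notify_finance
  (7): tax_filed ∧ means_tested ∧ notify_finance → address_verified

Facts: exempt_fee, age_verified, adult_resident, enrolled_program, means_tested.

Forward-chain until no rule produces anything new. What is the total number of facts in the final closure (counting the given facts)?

9

Round 1 fires (4), (6), giving tax_filed, notify_finance.
Round 2 fires (3), (7), giving household_head, address_verified.
Closure: {address_verified, adult_resident, age_verified, enrolled_program, exempt_fee, household_head, means_tested, notify_finance, tax_filed} — 9 facts.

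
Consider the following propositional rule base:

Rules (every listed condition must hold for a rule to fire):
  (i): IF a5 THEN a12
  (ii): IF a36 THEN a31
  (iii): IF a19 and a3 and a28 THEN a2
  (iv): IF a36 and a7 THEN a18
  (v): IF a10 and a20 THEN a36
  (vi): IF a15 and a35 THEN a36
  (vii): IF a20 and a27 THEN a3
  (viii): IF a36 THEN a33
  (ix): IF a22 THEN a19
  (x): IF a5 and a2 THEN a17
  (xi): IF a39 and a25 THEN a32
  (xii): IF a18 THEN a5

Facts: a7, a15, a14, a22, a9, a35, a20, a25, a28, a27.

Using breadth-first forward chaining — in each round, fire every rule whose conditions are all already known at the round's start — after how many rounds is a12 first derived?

4

Round 1: (vi) [IF a15 and a35 THEN a36]; (vii) [IF a20 and a27 THEN a3]; (ix) [IF a22 THEN a19]. New: a36, a3, a19.
Round 2: (ii) [IF a36 THEN a31]; (iii) [IF a19 and a3 and a28 THEN a2]; (iv) [IF a36 and a7 THEN a18]; (viii) [IF a36 THEN a33]. New: a31, a2, a18, a33.
Round 3: (xii) [IF a18 THEN a5]. New: a5.
Round 4: (i) [IF a5 THEN a12]; (x) [IF a5 and a2 THEN a17]. New: a12, a17.
a12 first appears in round 4.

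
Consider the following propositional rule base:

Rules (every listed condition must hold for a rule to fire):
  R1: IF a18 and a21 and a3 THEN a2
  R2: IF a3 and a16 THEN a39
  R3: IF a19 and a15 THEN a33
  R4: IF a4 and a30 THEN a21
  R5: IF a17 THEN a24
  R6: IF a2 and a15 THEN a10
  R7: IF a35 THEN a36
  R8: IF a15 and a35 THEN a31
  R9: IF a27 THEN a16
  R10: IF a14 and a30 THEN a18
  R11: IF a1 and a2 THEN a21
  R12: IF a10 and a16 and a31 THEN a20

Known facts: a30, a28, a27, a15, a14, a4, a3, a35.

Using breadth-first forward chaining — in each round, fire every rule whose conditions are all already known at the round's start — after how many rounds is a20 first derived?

Round 1 — R4, R7, R8, R9, R10, derive a21, a36, a31, a16, a18.
Round 2 — R1, R2, derive a2, a39.
Round 3 — R6, derive a10.
Round 4 — R12, derive a20.
a20 first appears in round 4.

4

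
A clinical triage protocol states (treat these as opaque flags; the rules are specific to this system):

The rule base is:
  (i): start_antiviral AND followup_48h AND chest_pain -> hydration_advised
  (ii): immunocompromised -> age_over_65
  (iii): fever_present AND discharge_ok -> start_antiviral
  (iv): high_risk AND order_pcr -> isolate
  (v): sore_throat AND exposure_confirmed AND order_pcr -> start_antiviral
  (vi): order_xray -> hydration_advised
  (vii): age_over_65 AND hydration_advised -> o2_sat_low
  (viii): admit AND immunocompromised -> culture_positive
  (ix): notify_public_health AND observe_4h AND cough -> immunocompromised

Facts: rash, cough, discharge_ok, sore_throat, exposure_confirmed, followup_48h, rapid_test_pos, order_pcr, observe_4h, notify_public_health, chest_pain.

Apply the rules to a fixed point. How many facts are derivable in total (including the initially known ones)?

16

Round 1: (v) [sore_throat AND exposure_confirmed AND order_pcr -> start_antiviral]; (ix) [notify_public_health AND observe_4h AND cough -> immunocompromised]. Adds start_antiviral, immunocompromised.
Round 2: (i) [start_antiviral AND followup_48h AND chest_pain -> hydration_advised]; (ii) [immunocompromised -> age_over_65]. Adds hydration_advised, age_over_65.
Round 3: (vii) [age_over_65 AND hydration_advised -> o2_sat_low]. Adds o2_sat_low.
Closure: {age_over_65, chest_pain, cough, discharge_ok, exposure_confirmed, followup_48h, hydration_advised, immunocompromised, notify_public_health, o2_sat_low, observe_4h, order_pcr, rapid_test_pos, rash, sore_throat, start_antiviral} — 16 facts.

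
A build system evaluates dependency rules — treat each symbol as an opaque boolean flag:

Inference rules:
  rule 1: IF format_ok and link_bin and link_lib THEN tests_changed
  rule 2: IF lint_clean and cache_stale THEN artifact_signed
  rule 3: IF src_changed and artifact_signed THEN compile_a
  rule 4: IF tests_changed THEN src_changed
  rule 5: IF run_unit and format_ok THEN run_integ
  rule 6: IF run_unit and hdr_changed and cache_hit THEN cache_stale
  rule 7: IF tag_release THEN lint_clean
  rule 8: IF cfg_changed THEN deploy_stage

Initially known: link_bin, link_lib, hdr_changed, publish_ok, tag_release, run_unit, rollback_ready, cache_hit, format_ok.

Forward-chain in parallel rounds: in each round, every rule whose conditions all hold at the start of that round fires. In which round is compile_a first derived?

Round 1 fires rule 1, rule 5, rule 6, rule 7, giving tests_changed, run_integ, cache_stale, lint_clean.
Round 2 fires rule 2, rule 4, giving artifact_signed, src_changed.
Round 3 fires rule 3, giving compile_a.
compile_a first appears in round 3.

3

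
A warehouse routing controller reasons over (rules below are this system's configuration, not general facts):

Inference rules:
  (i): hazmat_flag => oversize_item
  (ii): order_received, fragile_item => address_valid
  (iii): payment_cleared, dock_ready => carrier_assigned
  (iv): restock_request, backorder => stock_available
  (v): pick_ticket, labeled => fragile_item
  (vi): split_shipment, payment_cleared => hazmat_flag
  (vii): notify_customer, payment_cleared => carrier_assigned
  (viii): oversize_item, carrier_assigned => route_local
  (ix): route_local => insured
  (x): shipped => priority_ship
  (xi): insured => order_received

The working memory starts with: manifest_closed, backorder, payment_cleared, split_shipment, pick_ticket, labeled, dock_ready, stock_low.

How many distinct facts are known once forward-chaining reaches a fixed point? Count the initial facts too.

[1] (iii) [payment_cleared, dock_ready => carrier_assigned]; (v) [pick_ticket, labeled => fragile_item]; (vi) [split_shipment, payment_cleared => hazmat_flag]. ⇒ new: carrier_assigned, fragile_item, hazmat_flag.
[2] (i) [hazmat_flag => oversize_item]. ⇒ new: oversize_item.
[3] (viii) [oversize_item, carrier_assigned => route_local]. ⇒ new: route_local.
[4] (ix) [route_local => insured]. ⇒ new: insured.
[5] (xi) [insured => order_received]. ⇒ new: order_received.
[6] (ii) [order_received, fragile_item => address_valid]. ⇒ new: address_valid.
Closure: {address_valid, backorder, carrier_assigned, dock_ready, fragile_item, hazmat_flag, insured, labeled, manifest_closed, order_received, oversize_item, payment_cleared, pick_ticket, route_local, split_shipment, stock_low} — 16 facts.

16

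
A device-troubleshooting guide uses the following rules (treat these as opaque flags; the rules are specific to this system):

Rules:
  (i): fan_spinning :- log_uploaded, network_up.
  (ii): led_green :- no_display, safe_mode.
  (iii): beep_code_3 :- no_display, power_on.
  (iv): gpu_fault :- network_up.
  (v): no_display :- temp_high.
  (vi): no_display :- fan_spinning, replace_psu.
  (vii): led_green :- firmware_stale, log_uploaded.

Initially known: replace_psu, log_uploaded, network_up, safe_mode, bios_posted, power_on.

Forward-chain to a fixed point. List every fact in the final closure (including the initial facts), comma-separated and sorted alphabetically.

Round 1 fires (i), (iv), giving fan_spinning, gpu_fault.
Round 2 fires (vi), giving no_display.
Round 3 fires (ii), (iii), giving led_green, beep_code_3.

beep_code_3, bios_posted, fan_spinning, gpu_fault, led_green, log_uploaded, network_up, no_display, power_on, replace_psu, safe_mode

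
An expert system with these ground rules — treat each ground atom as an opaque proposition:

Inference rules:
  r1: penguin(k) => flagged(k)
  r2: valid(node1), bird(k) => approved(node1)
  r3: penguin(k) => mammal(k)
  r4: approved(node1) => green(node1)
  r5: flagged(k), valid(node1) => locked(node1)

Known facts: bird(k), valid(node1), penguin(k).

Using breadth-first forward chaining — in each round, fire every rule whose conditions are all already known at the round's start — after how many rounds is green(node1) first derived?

2

[1] r1 [penguin(k) => flagged(k)]; r2 [valid(node1), bird(k) => approved(node1)]; r3 [penguin(k) => mammal(k)]. ⇒ new: flagged(k), approved(node1), mammal(k).
[2] r4 [approved(node1) => green(node1)]; r5 [flagged(k), valid(node1) => locked(node1)]. ⇒ new: green(node1), locked(node1).
green(node1) first appears in round 2.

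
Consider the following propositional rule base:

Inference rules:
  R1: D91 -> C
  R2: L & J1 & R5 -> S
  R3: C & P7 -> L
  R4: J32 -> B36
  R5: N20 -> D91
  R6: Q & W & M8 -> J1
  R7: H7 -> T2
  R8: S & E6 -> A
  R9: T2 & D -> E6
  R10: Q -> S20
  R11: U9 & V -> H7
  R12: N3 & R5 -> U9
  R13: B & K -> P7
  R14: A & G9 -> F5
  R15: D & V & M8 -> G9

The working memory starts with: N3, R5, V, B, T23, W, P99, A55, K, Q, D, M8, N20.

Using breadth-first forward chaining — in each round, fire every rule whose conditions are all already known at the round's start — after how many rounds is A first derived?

Round 1: R5 [N20 -> D91]; R6 [Q & W & M8 -> J1]; R10 [Q -> S20]; R12 [N3 & R5 -> U9]; R13 [B & K -> P7]; R15 [D & V & M8 -> G9]. New: D91, J1, S20, U9, P7, G9.
Round 2: R1 [D91 -> C]; R11 [U9 & V -> H7]. New: C, H7.
Round 3: R3 [C & P7 -> L]; R7 [H7 -> T2]. New: L, T2.
Round 4: R2 [L & J1 & R5 -> S]; R9 [T2 & D -> E6]. New: S, E6.
Round 5: R8 [S & E6 -> A]. New: A.
A first appears in round 5.

5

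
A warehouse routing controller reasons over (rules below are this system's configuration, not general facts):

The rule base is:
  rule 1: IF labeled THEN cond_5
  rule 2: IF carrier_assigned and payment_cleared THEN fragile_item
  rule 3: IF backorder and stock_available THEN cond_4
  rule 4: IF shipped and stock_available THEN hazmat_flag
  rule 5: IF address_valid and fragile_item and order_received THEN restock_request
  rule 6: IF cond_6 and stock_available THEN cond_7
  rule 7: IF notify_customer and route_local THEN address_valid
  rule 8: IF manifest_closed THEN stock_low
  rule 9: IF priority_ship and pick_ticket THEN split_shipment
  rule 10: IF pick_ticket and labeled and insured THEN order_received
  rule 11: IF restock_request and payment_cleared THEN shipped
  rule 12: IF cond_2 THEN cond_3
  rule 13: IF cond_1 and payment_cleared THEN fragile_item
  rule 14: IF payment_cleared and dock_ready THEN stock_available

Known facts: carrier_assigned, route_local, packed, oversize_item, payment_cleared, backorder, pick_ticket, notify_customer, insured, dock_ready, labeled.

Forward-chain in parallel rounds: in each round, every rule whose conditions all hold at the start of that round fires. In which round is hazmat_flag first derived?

4

Round 1: rule 1 [IF labeled THEN cond_5]; rule 2 [IF carrier_assigned and payment_cleared THEN fragile_item]; rule 7 [IF notify_customer and route_local THEN address_valid]; rule 10 [IF pick_ticket and labeled and insured THEN order_received]; rule 14 [IF payment_cleared and dock_ready THEN stock_available]. Adds cond_5, fragile_item, address_valid, order_received, stock_available.
Round 2: rule 3 [IF backorder and stock_available THEN cond_4]; rule 5 [IF address_valid and fragile_item and order_received THEN restock_request]. Adds cond_4, restock_request.
Round 3: rule 11 [IF restock_request and payment_cleared THEN shipped]. Adds shipped.
Round 4: rule 4 [IF shipped and stock_available THEN hazmat_flag]. Adds hazmat_flag.
hazmat_flag first appears in round 4.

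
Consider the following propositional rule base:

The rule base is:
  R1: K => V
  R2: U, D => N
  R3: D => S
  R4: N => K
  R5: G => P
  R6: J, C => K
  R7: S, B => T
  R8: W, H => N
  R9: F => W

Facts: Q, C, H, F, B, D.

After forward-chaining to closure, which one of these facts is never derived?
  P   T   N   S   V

P

[1] R3 [D => S]; R9 [F => W]. ⇒ new: S, W.
[2] R7 [S, B => T]; R8 [W, H => N]. ⇒ new: T, N.
[3] R4 [N => K]. ⇒ new: K.
[4] R1 [K => V]. ⇒ new: V.
Derived: N (round 2), S (round 1), T (round 2), V (round 4). P never appears in any round.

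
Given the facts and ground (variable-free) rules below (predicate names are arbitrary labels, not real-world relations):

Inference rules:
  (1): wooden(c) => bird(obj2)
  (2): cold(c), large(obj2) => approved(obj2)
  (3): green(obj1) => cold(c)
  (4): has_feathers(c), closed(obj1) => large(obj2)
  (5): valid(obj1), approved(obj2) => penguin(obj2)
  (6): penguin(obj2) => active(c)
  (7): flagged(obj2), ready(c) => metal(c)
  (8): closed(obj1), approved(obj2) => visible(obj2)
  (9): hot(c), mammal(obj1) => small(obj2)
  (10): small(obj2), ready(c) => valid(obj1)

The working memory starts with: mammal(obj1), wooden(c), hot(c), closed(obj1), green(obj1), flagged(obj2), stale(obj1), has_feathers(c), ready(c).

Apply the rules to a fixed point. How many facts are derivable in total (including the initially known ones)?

19

Round 1 fires (1), (3), (4), (7), (9), giving bird(obj2), cold(c), large(obj2), metal(c), small(obj2).
Round 2 fires (2), (10), giving approved(obj2), valid(obj1).
Round 3 fires (5), (8), giving penguin(obj2), visible(obj2).
Round 4 fires (6), giving active(c).
Closure: {active(c), approved(obj2), bird(obj2), closed(obj1), cold(c), flagged(obj2), green(obj1), has_feathers(c), hot(c), large(obj2), mammal(obj1), metal(c), penguin(obj2), ready(c), small(obj2), stale(obj1), valid(obj1), visible(obj2), wooden(c)} — 19 facts.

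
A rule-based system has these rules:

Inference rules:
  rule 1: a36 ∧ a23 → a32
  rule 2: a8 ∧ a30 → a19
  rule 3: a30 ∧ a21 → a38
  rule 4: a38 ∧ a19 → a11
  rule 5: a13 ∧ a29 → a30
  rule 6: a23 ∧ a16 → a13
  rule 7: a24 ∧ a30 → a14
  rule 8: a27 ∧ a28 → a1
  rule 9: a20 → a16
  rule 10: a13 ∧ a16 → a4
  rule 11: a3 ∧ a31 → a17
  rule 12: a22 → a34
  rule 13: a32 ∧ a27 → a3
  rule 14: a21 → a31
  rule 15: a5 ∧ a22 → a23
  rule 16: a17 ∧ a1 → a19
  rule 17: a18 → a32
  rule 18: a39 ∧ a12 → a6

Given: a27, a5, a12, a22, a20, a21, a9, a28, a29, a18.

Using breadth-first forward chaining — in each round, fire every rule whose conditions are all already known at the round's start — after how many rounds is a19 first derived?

4

[1] rule 8 [a27 ∧ a28 → a1]; rule 9 [a20 → a16]; rule 12 [a22 → a34]; rule 14 [a21 → a31]; rule 15 [a5 ∧ a22 → a23]; rule 17 [a18 → a32]. ⇒ new: a1, a16, a34, a31, a23, a32.
[2] rule 6 [a23 ∧ a16 → a13]; rule 13 [a32 ∧ a27 → a3]. ⇒ new: a13, a3.
[3] rule 5 [a13 ∧ a29 → a30]; rule 10 [a13 ∧ a16 → a4]; rule 11 [a3 ∧ a31 → a17]. ⇒ new: a30, a4, a17.
[4] rule 3 [a30 ∧ a21 → a38]; rule 16 [a17 ∧ a1 → a19]. ⇒ new: a38, a19.
a19 first appears in round 4.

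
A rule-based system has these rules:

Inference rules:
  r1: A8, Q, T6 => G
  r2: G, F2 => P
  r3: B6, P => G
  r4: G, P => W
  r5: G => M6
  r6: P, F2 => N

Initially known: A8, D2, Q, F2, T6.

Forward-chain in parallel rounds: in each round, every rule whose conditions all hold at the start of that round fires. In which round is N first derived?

Round 1: r1 [A8, Q, T6 => G]. New: G.
Round 2: r2 [G, F2 => P]; r5 [G => M6]. New: P, M6.
Round 3: r4 [G, P => W]; r6 [P, F2 => N]. New: W, N.
N first appears in round 3.

3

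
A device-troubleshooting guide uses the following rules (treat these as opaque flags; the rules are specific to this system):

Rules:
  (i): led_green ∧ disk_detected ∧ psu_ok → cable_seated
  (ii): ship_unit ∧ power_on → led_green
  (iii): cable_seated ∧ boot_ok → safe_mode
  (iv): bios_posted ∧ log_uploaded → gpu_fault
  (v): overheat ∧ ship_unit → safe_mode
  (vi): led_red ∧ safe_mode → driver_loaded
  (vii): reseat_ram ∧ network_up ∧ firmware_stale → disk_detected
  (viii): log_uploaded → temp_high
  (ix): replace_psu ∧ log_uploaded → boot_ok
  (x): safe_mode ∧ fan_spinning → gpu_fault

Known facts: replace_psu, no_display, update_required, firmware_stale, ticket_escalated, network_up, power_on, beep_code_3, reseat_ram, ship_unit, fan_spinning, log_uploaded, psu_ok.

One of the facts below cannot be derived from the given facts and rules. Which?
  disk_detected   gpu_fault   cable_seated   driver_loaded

Round 1: (ii) [ship_unit ∧ power_on → led_green]; (vii) [reseat_ram ∧ network_up ∧ firmware_stale → disk_detected]; (viii) [log_uploaded → temp_high]; (ix) [replace_psu ∧ log_uploaded → boot_ok]. New: led_green, disk_detected, temp_high, boot_ok.
Round 2: (i) [led_green ∧ disk_detected ∧ psu_ok → cable_seated]. New: cable_seated.
Round 3: (iii) [cable_seated ∧ boot_ok → safe_mode]. New: safe_mode.
Round 4: (x) [safe_mode ∧ fan_spinning → gpu_fault]. New: gpu_fault.
Derived: disk_detected (round 1), cable_seated (round 2), gpu_fault (round 4). driver_loaded never appears in any round.

driver_loaded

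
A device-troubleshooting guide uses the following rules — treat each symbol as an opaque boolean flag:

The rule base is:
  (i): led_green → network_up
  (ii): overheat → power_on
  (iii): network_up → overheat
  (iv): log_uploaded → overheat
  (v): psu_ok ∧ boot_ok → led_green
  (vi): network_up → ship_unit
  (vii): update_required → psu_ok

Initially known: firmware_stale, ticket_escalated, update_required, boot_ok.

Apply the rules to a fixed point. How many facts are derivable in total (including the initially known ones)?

10

Round 1 — (vii), derive psu_ok.
Round 2 — (v), derive led_green.
Round 3 — (i), derive network_up.
Round 4 — (iii), (vi), derive overheat, ship_unit.
Round 5 — (ii), derive power_on.
Closure: {boot_ok, firmware_stale, led_green, network_up, overheat, power_on, psu_ok, ship_unit, ticket_escalated, update_required} — 10 facts.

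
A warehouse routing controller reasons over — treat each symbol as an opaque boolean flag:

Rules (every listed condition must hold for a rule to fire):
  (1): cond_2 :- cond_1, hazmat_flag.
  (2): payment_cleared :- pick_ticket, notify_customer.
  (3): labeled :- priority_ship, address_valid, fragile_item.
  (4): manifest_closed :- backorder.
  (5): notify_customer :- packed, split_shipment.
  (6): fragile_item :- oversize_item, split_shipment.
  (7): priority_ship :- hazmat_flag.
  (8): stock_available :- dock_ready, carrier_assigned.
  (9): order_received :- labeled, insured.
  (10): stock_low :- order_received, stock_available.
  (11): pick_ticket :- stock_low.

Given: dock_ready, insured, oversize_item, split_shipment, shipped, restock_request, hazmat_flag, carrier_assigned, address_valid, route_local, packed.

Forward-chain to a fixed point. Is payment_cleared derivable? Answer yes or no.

Round 1: (5) [notify_customer :- packed, split_shipment.]; (6) [fragile_item :- oversize_item, split_shipment.]; (7) [priority_ship :- hazmat_flag.]; (8) [stock_available :- dock_ready, carrier_assigned.]. New: notify_customer, fragile_item, priority_ship, stock_available.
Round 2: (3) [labeled :- priority_ship, address_valid, fragile_item.]. New: labeled.
Round 3: (9) [order_received :- labeled, insured.]. New: order_received.
Round 4: (10) [stock_low :- order_received, stock_available.]. New: stock_low.
Round 5: (11) [pick_ticket :- stock_low.]. New: pick_ticket.
Round 6: (2) [payment_cleared :- pick_ticket, notify_customer.]. New: payment_cleared.
payment_cleared appears in round 6, so it is derivable.

yes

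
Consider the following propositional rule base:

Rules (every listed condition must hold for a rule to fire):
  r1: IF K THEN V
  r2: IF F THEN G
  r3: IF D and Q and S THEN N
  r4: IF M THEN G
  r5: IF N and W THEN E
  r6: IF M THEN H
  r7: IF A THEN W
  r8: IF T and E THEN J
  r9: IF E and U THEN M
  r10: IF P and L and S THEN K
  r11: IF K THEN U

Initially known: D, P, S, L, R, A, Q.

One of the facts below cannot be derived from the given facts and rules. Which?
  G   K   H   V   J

J

[1] r3 [IF D and Q and S THEN N]; r7 [IF A THEN W]; r10 [IF P and L and S THEN K]. ⇒ new: N, W, K.
[2] r1 [IF K THEN V]; r5 [IF N and W THEN E]; r11 [IF K THEN U]. ⇒ new: V, E, U.
[3] r9 [IF E and U THEN M]. ⇒ new: M.
[4] r4 [IF M THEN G]; r6 [IF M THEN H]. ⇒ new: G, H.
Derived: K (round 1), H (round 4), G (round 4), V (round 2). J never appears in any round.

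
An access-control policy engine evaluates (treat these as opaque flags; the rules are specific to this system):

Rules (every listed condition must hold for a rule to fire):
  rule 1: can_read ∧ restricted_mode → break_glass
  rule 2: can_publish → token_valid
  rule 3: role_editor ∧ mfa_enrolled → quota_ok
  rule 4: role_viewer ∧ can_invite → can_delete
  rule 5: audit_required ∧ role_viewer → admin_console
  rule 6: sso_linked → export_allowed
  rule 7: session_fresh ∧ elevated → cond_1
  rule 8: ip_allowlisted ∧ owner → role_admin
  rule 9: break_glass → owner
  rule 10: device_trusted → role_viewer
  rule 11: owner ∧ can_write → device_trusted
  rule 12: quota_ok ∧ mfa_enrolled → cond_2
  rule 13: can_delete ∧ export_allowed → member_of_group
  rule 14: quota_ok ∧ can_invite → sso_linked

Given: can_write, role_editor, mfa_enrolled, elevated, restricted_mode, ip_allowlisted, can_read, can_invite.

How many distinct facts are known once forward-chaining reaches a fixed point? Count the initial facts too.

Round 1: rule 1 [can_read ∧ restricted_mode → break_glass]; rule 3 [role_editor ∧ mfa_enrolled → quota_ok]. Adds break_glass, quota_ok.
Round 2: rule 9 [break_glass → owner]; rule 12 [quota_ok ∧ mfa_enrolled → cond_2]; rule 14 [quota_ok ∧ can_invite → sso_linked]. Adds owner, cond_2, sso_linked.
Round 3: rule 6 [sso_linked → export_allowed]; rule 8 [ip_allowlisted ∧ owner → role_admin]; rule 11 [owner ∧ can_write → device_trusted]. Adds export_allowed, role_admin, device_trusted.
Round 4: rule 10 [device_trusted → role_viewer]. Adds role_viewer.
Round 5: rule 4 [role_viewer ∧ can_invite → can_delete]. Adds can_delete.
Round 6: rule 13 [can_delete ∧ export_allowed → member_of_group]. Adds member_of_group.
Closure: {break_glass, can_delete, can_invite, can_read, can_write, cond_2, device_trusted, elevated, export_allowed, ip_allowlisted, member_of_group, mfa_enrolled, owner, quota_ok, restricted_mode, role_admin, role_editor, role_viewer, sso_linked} — 19 facts.

19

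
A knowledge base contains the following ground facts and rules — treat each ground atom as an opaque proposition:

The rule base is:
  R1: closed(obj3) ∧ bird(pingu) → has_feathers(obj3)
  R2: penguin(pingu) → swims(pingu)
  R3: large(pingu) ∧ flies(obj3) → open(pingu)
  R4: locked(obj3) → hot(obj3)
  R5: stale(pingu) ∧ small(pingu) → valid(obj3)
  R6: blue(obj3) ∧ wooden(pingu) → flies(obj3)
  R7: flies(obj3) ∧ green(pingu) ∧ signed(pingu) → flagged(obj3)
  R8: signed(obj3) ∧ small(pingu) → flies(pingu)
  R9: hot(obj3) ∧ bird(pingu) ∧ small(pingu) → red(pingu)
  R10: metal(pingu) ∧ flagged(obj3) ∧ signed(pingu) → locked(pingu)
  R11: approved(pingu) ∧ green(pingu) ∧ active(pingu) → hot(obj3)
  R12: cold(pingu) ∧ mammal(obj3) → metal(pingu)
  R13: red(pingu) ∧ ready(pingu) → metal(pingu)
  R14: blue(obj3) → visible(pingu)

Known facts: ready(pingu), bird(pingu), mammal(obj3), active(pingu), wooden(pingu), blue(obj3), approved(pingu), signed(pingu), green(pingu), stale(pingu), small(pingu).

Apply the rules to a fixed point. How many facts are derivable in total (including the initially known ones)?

Round 1: R5 [stale(pingu) ∧ small(pingu) → valid(obj3)]; R6 [blue(obj3) ∧ wooden(pingu) → flies(obj3)]; R11 [approved(pingu) ∧ green(pingu) ∧ active(pingu) → hot(obj3)]; R14 [blue(obj3) → visible(pingu)]. Adds valid(obj3), flies(obj3), hot(obj3), visible(pingu).
Round 2: R7 [flies(obj3) ∧ green(pingu) ∧ signed(pingu) → flagged(obj3)]; R9 [hot(obj3) ∧ bird(pingu) ∧ small(pingu) → red(pingu)]. Adds flagged(obj3), red(pingu).
Round 3: R13 [red(pingu) ∧ ready(pingu) → metal(pingu)]. Adds metal(pingu).
Round 4: R10 [metal(pingu) ∧ flagged(obj3) ∧ signed(pingu) → locked(pingu)]. Adds locked(pingu).
Closure: {active(pingu), approved(pingu), bird(pingu), blue(obj3), flagged(obj3), flies(obj3), green(pingu), hot(obj3), locked(pingu), mammal(obj3), metal(pingu), ready(pingu), red(pingu), signed(pingu), small(pingu), stale(pingu), valid(obj3), visible(pingu), wooden(pingu)} — 19 facts.

19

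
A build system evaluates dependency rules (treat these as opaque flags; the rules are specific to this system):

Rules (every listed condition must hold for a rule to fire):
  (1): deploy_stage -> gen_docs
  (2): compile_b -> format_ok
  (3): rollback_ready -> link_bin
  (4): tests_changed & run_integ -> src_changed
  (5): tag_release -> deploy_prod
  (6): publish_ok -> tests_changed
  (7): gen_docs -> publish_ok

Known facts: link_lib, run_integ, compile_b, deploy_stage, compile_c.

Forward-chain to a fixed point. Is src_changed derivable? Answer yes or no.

Round 1: (1) [deploy_stage -> gen_docs]; (2) [compile_b -> format_ok]. New: gen_docs, format_ok.
Round 2: (7) [gen_docs -> publish_ok]. New: publish_ok.
Round 3: (6) [publish_ok -> tests_changed]. New: tests_changed.
Round 4: (4) [tests_changed & run_integ -> src_changed]. New: src_changed.
src_changed appears in round 4, so it is derivable.

yes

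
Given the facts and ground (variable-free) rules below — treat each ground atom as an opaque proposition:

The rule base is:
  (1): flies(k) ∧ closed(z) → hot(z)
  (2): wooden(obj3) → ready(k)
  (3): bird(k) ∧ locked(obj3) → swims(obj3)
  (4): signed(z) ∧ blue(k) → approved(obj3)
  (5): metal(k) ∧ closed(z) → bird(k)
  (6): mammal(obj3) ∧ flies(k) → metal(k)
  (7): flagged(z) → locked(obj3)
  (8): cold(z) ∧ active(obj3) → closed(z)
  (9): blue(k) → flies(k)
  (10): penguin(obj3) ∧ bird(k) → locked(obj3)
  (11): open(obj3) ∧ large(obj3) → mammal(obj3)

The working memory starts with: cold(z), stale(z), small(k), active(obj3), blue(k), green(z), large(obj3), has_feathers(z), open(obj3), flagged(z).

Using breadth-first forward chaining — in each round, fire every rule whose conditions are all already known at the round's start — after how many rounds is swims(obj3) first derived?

4

Round 1 — (7), (8), (9), (11), derive locked(obj3), closed(z), flies(k), mammal(obj3).
Round 2 — (1), (6), derive hot(z), metal(k).
Round 3 — (5), derive bird(k).
Round 4 — (3), derive swims(obj3).
swims(obj3) first appears in round 4.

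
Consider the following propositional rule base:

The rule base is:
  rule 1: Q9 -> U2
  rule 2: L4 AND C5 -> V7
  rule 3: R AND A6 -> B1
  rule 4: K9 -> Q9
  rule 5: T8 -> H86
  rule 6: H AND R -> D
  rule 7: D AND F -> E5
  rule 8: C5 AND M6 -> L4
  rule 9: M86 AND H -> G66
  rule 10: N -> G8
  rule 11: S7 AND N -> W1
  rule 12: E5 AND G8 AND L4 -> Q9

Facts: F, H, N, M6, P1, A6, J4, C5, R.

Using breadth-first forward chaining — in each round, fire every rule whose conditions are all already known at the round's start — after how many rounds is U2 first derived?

4

Round 1: rule 3 [R AND A6 -> B1]; rule 6 [H AND R -> D]; rule 8 [C5 AND M6 -> L4]; rule 10 [N -> G8]. New: B1, D, L4, G8.
Round 2: rule 2 [L4 AND C5 -> V7]; rule 7 [D AND F -> E5]. New: V7, E5.
Round 3: rule 12 [E5 AND G8 AND L4 -> Q9]. New: Q9.
Round 4: rule 1 [Q9 -> U2]. New: U2.
U2 first appears in round 4.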